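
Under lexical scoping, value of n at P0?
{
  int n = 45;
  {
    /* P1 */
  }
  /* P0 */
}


n declared in the same block as P0
n = 45


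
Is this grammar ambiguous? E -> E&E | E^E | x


'x&x^x' has two parse trees (no precedence encoded between & and ^)
Ambiguous


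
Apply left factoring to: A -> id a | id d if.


Common prefix: 'id'
Factored: A -> id A', A' -> a | d if


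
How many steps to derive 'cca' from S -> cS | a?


Derivation: S => cS => ccS => cca
Steps: 3


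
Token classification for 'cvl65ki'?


Pattern: letter/underscore followed by alphanumerics, not a keyword
Type: IDENTIFIER


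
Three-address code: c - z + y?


Break into single-operator statements:
t1 = c - z
t2 = t1 + y


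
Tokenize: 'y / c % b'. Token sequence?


Scan left to right, longest-match per lexeme
Tokens: ID(y), OP(/), ID(c), OP(%), ID(b)


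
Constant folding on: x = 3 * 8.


3 * 8 = 24 at compile time
Optimized: x = 24


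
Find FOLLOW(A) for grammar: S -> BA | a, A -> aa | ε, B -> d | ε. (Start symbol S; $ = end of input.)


$ ∈ FOLLOW(S). For each A -> αBβ: add FIRST(β)\{ε} to FOLLOW(B); if β nullable, add FOLLOW(A).
FOLLOW(A) = {$}


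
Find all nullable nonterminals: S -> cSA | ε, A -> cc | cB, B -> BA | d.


A nonterminal is nullable iff some alternative derives ε (directly, or every symbol in it is nullable)
Nullable: {S}


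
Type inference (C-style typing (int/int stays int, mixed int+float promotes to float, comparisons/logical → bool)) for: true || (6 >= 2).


Operand types: bool || bool
Rule: logical operators take bool operands and yield bool
Result type: bool


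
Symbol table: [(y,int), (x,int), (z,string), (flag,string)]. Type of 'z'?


Lookup 'z' → type string


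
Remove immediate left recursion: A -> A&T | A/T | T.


Left-recursive alternatives: A&T, A/T; non-recursive: T
Introduce A': A -> TA', A' -> &TA' | /TA' | ε


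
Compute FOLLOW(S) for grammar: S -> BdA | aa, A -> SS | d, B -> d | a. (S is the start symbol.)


$ ∈ FOLLOW(S). For each A -> αBβ: add FIRST(β)\{ε} to FOLLOW(B); if β nullable, add FOLLOW(A).
FOLLOW(S) = {$, a, d}


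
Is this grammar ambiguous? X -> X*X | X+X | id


'id*id+id' has two parse trees (no precedence encoded between * and +)
Ambiguous


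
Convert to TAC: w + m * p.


Break into single-operator statements:
t1 = m * p
t2 = w + t1


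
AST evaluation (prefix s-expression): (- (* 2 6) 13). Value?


Evaluate inner: (* 2 6) = 12
Evaluate root: (- 12 13) = -1
Result: -1


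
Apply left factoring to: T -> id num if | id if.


Common prefix: 'id'
Factored: T -> id T', T' -> num if | if


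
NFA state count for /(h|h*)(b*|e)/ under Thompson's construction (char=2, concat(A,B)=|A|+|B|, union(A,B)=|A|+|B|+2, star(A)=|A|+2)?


Syntax tree has 4 char leaf(s), 2 union(s), 2 star(s)
chars contribute 4×2 = 8; each union adds +2; each star adds +2
Total: 8 + 4 + 4 = 16 states


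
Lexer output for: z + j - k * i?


Scan left to right, longest-match per lexeme
Tokens: ID(z), OP(+), ID(j), OP(-), ID(k), OP(*), ID(i)


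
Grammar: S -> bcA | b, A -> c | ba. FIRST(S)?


Per alternative of S: FIRST(bcA) = {b}; FIRST(b) = {b}
FIRST(S) = {b}


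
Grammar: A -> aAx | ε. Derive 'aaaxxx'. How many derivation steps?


Derivation: A => aAx => aaAxx => aaaAxxx => aaaxxx
Steps: 4


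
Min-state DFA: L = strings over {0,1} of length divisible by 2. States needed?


Track length mod 2: states 0..1, accept at 0
Minimal DFA: 2 states


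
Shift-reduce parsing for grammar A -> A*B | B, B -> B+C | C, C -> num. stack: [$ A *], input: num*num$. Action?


no handle ('A*' is not any RHS); shift 'num'
Action: shift


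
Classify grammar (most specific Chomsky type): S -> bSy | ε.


Single nonterminal LHS, but b^n y^n is not regular
Classification: Type 2 (Context-Free)


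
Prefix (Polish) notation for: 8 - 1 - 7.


left-to-right (same/higher precedence on left): tree is (- (- 8 1) 7)
Prefix: - - 8 1 7


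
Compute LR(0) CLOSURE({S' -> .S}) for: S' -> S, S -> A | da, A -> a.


Start: S' -> .S
For each item with dot before a nonterminal B, add B -> .γ for every B-production
Closure: [S' -> .S, S -> .A, S -> .da, A -> .a]


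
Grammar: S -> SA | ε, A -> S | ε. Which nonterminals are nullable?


A nonterminal is nullable iff some alternative derives ε (directly, or every symbol in it is nullable)
Nullable: {A, S}


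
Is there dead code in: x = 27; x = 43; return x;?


first assignment to x is overwritten before any read
Dead: 'x = 27'


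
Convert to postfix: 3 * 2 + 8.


Left to right (same or higher precedence on left)
Postfix: 3 2 * 8 +


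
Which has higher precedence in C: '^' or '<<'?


'<<' is shift (level 8); '^' is bitwise XOR (level 4)
Higher level binds tighter
'<<' has higher precedence than '^'


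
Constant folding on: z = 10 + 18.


10 + 18 = 28 at compile time
Optimized: z = 28


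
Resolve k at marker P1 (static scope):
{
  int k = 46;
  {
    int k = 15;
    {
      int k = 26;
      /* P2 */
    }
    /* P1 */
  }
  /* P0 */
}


k declared in the same block as P1
k = 15


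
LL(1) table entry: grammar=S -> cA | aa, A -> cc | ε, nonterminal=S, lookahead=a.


For [S, a]: 'a' ∈ FIRST(aa)
Entry: S -> aa


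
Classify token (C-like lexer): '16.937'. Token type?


Pattern: digits with a decimal point
Type: FLOAT_LITERAL


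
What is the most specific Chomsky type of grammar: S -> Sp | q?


Left-linear: every RHS is a terminal or one nonterminal followed by a terminal
Classification: Type 3 (Regular)


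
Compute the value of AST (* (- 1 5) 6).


Evaluate inner: (- 1 5) = -4
Evaluate root: (* -4 6) = -24
Result: -24


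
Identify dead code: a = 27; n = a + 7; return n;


a is read by n's definition; n is returned
No dead code


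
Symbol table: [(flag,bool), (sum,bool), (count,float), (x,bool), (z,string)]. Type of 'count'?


Lookup 'count' → type float


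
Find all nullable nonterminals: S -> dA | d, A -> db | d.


A nonterminal is nullable iff some alternative derives ε (directly, or every symbol in it is nullable)
Nullable: {}


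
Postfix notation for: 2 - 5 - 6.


Left to right (same or higher precedence on left)
Postfix: 2 5 - 6 -


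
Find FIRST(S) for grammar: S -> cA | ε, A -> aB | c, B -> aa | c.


Per alternative of S: FIRST(cA) = {c}; FIRST(ε) = {ε}
FIRST(S) = {c, ε}


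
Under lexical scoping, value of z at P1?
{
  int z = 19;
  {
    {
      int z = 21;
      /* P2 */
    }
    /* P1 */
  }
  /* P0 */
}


P1's block does not declare z; resolves to the enclosing declaration at depth 0
z = 19


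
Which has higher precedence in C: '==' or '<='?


'<=' is relational (level 7); '==' is equality (level 6)
Higher level binds tighter
'<=' has higher precedence than '=='


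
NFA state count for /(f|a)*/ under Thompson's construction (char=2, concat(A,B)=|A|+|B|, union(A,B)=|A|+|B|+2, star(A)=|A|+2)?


Syntax tree has 2 char leaf(s), 1 union(s), 1 star(s)
chars contribute 2×2 = 4; each union adds +2; each star adds +2
Total: 4 + 2 + 2 = 8 states


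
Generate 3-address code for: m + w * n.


Break into single-operator statements:
t1 = w * n
t2 = m + t1


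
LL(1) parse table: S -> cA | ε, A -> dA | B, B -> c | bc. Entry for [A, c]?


For [A, c]: 'c' ∈ FIRST(B)
Entry: A -> B


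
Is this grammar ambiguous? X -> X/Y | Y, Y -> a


precedence layered via separate nonterminal Y: deterministic
Unambiguous


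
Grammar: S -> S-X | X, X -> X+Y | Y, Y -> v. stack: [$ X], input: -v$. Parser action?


lookahead ∉ {+} so X won't extend; reduce S -> X
Action: reduce (S -> X)


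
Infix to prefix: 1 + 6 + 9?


left-to-right (same/higher precedence on left): tree is (+ (+ 1 6) 9)
Prefix: + + 1 6 9


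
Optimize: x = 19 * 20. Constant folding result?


19 * 20 = 380 at compile time
Optimized: x = 380


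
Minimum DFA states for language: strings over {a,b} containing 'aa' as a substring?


KMP-style automaton: 2 progress states + 1 absorbing accept = 3
Minimal DFA: 3 states


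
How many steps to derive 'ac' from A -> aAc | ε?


Derivation: A => aAc => ac
Steps: 2


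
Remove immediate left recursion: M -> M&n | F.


Left-recursive alternatives: M&n; non-recursive: F
Introduce M': M -> FM', M' -> &nM' | ε


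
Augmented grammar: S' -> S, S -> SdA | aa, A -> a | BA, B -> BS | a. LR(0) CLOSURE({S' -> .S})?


Start: S' -> .S
For each item with dot before a nonterminal B, add B -> .γ for every B-production
Closure: [S' -> .S, S -> .SdA, S -> .aa]


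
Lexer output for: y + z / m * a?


Scan left to right, longest-match per lexeme
Tokens: ID(y), OP(+), ID(z), OP(/), ID(m), OP(*), ID(a)


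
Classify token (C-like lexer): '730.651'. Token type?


Pattern: digits with a decimal point
Type: FLOAT_LITERAL


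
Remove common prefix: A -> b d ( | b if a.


Common prefix: 'b'
Factored: A -> b A', A' -> d ( | if a


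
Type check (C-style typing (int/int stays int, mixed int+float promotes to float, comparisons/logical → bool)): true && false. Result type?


Operand types: bool && bool
Rule: logical operators take bool operands and yield bool
Result type: bool


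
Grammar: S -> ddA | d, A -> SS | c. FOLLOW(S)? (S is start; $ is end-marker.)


$ ∈ FOLLOW(S). For each A -> αBβ: add FIRST(β)\{ε} to FOLLOW(B); if β nullable, add FOLLOW(A).
FOLLOW(S) = {$, d}


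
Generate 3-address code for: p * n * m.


Break into single-operator statements:
t1 = p * n
t2 = t1 * m


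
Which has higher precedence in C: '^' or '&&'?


'^' is bitwise XOR (level 4); '&&' is logical AND (level 2)
Higher level binds tighter
'^' has higher precedence than '&&'


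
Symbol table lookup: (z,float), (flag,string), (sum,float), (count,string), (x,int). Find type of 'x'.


Lookup 'x' → type int


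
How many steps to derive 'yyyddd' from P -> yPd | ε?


Derivation: P => yPd => yyPdd => yyyPddd => yyyddd
Steps: 4


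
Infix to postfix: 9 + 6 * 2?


* has higher precedence, evaluate 6*2 first
Postfix: 9 6 2 * +


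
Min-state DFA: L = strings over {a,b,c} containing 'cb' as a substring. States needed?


KMP-style automaton: 2 progress states + 1 absorbing accept = 3
Minimal DFA: 3 states


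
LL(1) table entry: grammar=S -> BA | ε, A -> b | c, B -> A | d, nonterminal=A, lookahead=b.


For [A, b]: 'b' ∈ FIRST(b)
Entry: A -> b


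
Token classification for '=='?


Pattern: operator symbol
Type: OPERATOR


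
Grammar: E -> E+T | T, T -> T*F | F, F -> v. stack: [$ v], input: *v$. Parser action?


'v' on top is the handle for F -> v
Action: reduce (F -> v)


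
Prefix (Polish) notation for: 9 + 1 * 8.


'*' binds tighter: tree is (+ 9 (* 1 8))
Prefix: + 9 * 1 8


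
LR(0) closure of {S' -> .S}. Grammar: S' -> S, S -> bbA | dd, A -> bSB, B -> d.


Start: S' -> .S
For each item with dot before a nonterminal B, add B -> .γ for every B-production
Closure: [S' -> .S, S -> .bbA, S -> .dd]


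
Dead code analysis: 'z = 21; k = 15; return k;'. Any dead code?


z is assigned but never read
Dead: 'z = 21'


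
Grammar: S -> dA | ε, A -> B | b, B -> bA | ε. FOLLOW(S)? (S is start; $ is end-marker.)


$ ∈ FOLLOW(S). For each A -> αBβ: add FIRST(β)\{ε} to FOLLOW(B); if β nullable, add FOLLOW(A).
FOLLOW(S) = {$}


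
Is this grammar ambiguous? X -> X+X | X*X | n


'n+n*n' has two parse trees (no precedence encoded between + and *)
Ambiguous


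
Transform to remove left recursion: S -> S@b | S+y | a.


Left-recursive alternatives: S@b, S+y; non-recursive: a
Introduce S': S -> aS', S' -> @bS' | +yS' | ε


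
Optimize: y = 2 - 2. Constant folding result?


2 - 2 = 0 at compile time
Optimized: y = 0


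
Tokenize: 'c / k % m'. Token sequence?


Scan left to right, longest-match per lexeme
Tokens: ID(c), OP(/), ID(k), OP(%), ID(m)


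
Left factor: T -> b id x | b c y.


Common prefix: 'b'
Factored: T -> b T', T' -> id x | c y


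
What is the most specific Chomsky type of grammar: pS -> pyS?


LHS has context (more than one symbol) and |LHS| ≤ |RHS|
Classification: Type 1 (Context-Sensitive)


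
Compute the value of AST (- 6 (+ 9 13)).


Evaluate inner: (+ 9 13) = 22
Evaluate root: (- 6 22) = -16
Result: -16


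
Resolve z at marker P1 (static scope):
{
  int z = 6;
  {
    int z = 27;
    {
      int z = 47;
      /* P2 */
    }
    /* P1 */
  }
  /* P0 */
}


z declared in the same block as P1
z = 27


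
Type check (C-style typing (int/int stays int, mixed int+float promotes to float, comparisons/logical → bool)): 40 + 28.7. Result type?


Operand types: int + float
Rule: mixed int/float promotes to float; int/int stays int
Result type: float


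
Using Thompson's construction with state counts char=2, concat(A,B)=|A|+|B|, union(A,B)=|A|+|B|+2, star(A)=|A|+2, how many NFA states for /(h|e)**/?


Syntax tree has 2 char leaf(s), 1 union(s), 2 star(s)
chars contribute 2×2 = 4; each union adds +2; each star adds +2
Total: 4 + 2 + 4 = 10 states


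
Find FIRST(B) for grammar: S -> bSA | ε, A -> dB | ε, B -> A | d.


Per alternative of B: FIRST(A) = {d, ε}; FIRST(d) = {d}
FIRST(B) = {d, ε}


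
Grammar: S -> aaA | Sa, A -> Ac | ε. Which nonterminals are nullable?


A nonterminal is nullable iff some alternative derives ε (directly, or every symbol in it is nullable)
Nullable: {A}


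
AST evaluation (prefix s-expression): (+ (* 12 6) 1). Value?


Evaluate inner: (* 12 6) = 72
Evaluate root: (+ 72 1) = 73
Result: 73


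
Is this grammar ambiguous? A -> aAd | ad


balanced a^n…d^n: each string has a unique parse
Unambiguous


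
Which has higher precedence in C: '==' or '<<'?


'<<' is shift (level 8); '==' is equality (level 6)
Higher level binds tighter
'<<' has higher precedence than '=='


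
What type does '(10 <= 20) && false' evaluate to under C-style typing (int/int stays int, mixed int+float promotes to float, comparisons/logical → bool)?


Operand types: bool && bool
Rule: logical operators take bool operands and yield bool
Result type: bool


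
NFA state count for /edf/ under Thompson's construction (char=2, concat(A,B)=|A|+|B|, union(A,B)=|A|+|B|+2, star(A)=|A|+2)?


Syntax tree has 3 char leaf(s), 0 union(s), 0 star(s)
chars contribute 3×2 = 6; each union adds +2; each star adds +2
Total: 6 + 0 + 0 = 6 states


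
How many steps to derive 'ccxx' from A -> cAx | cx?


Derivation: A => cAx => ccxx
Steps: 2


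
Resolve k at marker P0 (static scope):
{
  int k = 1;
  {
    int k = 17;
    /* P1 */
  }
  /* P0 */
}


k declared in the same block as P0
k = 1


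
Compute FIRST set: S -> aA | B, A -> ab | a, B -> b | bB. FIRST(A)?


Per alternative of A: FIRST(ab) = {a}; FIRST(a) = {a}
FIRST(A) = {a}


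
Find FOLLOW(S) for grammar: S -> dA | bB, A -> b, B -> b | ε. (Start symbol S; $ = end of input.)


$ ∈ FOLLOW(S). For each A -> αBβ: add FIRST(β)\{ε} to FOLLOW(B); if β nullable, add FOLLOW(A).
FOLLOW(S) = {$}


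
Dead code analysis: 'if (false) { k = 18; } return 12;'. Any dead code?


condition is constant false, so the whole block is unreachable
Dead: 'if (false) { k = 18; }'


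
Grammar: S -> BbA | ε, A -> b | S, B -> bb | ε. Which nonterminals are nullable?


A nonterminal is nullable iff some alternative derives ε (directly, or every symbol in it is nullable)
Nullable: {A, B, S}


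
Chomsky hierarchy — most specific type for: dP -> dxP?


LHS has context (more than one symbol) and |LHS| ≤ |RHS|
Classification: Type 1 (Context-Sensitive)


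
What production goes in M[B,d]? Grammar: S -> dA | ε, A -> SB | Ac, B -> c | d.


For [B, d]: 'd' ∈ FIRST(d)
Entry: B -> d


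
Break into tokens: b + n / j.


Scan left to right, longest-match per lexeme
Tokens: ID(b), OP(+), ID(n), OP(/), ID(j)


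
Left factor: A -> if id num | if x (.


Common prefix: 'if'
Factored: A -> if A', A' -> id num | x (


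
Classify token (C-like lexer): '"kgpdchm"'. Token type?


Pattern: double-quoted sequence
Type: STRING_LITERAL


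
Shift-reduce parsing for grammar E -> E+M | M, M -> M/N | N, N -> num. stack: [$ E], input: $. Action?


start symbol E on stack, input exhausted
Action: accept


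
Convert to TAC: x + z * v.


Break into single-operator statements:
t1 = z * v
t2 = x + t1


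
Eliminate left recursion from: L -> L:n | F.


Left-recursive alternatives: L:n; non-recursive: F
Introduce L': L -> FL', L' -> :nL' | ε


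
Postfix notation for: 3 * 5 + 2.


Left to right (same or higher precedence on left)
Postfix: 3 5 * 2 +


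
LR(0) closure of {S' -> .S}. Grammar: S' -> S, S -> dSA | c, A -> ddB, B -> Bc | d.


Start: S' -> .S
For each item with dot before a nonterminal B, add B -> .γ for every B-production
Closure: [S' -> .S, S -> .dSA, S -> .c]


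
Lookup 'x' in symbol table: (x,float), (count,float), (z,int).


Lookup 'x' → type float


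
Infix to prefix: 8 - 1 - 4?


left-to-right (same/higher precedence on left): tree is (- (- 8 1) 4)
Prefix: - - 8 1 4


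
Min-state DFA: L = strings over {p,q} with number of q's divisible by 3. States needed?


Track (count of q) mod 3: states 0..2, accept at 0
Minimal DFA: 3 states


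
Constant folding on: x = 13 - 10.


13 - 10 = 3 at compile time
Optimized: x = 3


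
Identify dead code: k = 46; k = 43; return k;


first assignment to k is overwritten before any read
Dead: 'k = 46'


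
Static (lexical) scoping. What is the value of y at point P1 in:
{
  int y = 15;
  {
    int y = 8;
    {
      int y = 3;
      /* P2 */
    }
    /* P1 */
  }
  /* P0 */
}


y declared in the same block as P1
y = 8


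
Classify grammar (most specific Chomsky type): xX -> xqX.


LHS has context (more than one symbol) and |LHS| ≤ |RHS|
Classification: Type 1 (Context-Sensitive)


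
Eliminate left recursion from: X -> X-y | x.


Left-recursive alternatives: X-y; non-recursive: x
Introduce X': X -> xX', X' -> -yX' | ε


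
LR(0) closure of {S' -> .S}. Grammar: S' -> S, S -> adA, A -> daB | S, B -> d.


Start: S' -> .S
For each item with dot before a nonterminal B, add B -> .γ for every B-production
Closure: [S' -> .S, S -> .adA]


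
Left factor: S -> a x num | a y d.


Common prefix: 'a'
Factored: S -> a S', S' -> x num | y d


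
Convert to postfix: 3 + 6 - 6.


Left to right (same or higher precedence on left)
Postfix: 3 6 + 6 -


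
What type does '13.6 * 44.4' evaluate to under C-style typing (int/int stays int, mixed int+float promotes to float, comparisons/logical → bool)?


Operand types: float * float
Rule: mixed int/float promotes to float; int/int stays int
Result type: float


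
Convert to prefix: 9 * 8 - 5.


left-to-right (same/higher precedence on left): tree is (- (* 9 8) 5)
Prefix: - * 9 8 5


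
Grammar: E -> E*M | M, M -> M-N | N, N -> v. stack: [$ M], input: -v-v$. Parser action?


shift '-' to continue M -> M-N
Action: shift


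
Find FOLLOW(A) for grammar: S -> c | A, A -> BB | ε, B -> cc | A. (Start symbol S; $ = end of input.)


$ ∈ FOLLOW(S). For each A -> αBβ: add FIRST(β)\{ε} to FOLLOW(B); if β nullable, add FOLLOW(A).
FOLLOW(A) = {$, c}


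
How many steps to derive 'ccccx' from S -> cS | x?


Derivation: S => cS => ccS => cccS => ccccS => ccccx
Steps: 5


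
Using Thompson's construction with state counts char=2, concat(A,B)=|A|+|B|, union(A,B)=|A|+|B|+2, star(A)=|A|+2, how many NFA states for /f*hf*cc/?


Syntax tree has 5 char leaf(s), 0 union(s), 2 star(s)
chars contribute 5×2 = 10; each union adds +2; each star adds +2
Total: 10 + 0 + 4 = 14 states


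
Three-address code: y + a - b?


Break into single-operator statements:
t1 = y + a
t2 = t1 - b


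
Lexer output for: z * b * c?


Scan left to right, longest-match per lexeme
Tokens: ID(z), OP(*), ID(b), OP(*), ID(c)


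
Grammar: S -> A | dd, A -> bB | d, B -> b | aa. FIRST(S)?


Per alternative of S: FIRST(A) = {b, d}; FIRST(dd) = {d}
FIRST(S) = {b, d}


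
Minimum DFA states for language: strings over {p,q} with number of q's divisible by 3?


Track (count of q) mod 3: states 0..2, accept at 0
Minimal DFA: 3 states


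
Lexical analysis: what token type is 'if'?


Pattern: reserved word
Type: KEYWORD


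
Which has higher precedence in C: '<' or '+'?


'+' is additive (level 9); '<' is relational (level 7)
Higher level binds tighter
'+' has higher precedence than '<'


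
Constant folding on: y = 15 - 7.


15 - 7 = 8 at compile time
Optimized: y = 8


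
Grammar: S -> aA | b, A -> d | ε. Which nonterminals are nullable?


A nonterminal is nullable iff some alternative derives ε (directly, or every symbol in it is nullable)
Nullable: {A}


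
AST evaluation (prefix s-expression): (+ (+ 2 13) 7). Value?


Evaluate inner: (+ 2 13) = 15
Evaluate root: (+ 15 7) = 22
Result: 22


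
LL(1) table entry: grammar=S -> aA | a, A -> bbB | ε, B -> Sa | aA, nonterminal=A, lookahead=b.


For [A, b]: 'b' ∈ FIRST(bbB)
Entry: A -> bbB


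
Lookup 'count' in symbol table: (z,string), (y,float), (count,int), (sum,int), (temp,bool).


Lookup 'count' → type int


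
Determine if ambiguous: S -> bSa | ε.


balanced b^n…a^n: each string has a unique parse
Unambiguous


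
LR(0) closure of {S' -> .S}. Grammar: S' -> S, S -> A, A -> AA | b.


Start: S' -> .S
For each item with dot before a nonterminal B, add B -> .γ for every B-production
Closure: [S' -> .S, S -> .A, A -> .AA, A -> .b]


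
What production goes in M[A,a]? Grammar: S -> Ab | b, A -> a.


For [A, a]: 'a' ∈ FIRST(a)
Entry: A -> a


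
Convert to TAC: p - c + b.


Break into single-operator statements:
t1 = p - c
t2 = t1 + b


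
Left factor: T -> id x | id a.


Common prefix: 'id'
Factored: T -> id T', T' -> x | a


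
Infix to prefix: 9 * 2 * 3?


left-to-right (same/higher precedence on left): tree is (* (* 9 2) 3)
Prefix: * * 9 2 3


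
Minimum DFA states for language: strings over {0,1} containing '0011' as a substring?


KMP-style automaton: 4 progress states + 1 absorbing accept = 5
Minimal DFA: 5 states


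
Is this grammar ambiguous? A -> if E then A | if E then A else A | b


dangling else: 'if E then if E then b else b' parses two ways
Ambiguous


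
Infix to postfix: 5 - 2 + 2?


Left to right (same or higher precedence on left)
Postfix: 5 2 - 2 +


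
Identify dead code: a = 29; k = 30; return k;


a is assigned but never read
Dead: 'a = 29'


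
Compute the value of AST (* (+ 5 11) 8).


Evaluate inner: (+ 5 11) = 16
Evaluate root: (* 16 8) = 128
Result: 128


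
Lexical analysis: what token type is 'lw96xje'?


Pattern: letter/underscore followed by alphanumerics, not a keyword
Type: IDENTIFIER


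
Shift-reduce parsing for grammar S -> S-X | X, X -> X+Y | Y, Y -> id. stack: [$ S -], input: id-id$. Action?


no handle ('S-' is not any RHS); shift 'id'
Action: shift


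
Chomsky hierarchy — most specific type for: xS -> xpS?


LHS has context (more than one symbol) and |LHS| ≤ |RHS|
Classification: Type 1 (Context-Sensitive)


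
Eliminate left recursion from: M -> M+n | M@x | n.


Left-recursive alternatives: M+n, M@x; non-recursive: n
Introduce M': M -> nM', M' -> +nM' | @xM' | ε


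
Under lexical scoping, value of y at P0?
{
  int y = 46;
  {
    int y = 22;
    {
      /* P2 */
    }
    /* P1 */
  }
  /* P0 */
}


y declared in the same block as P0
y = 46


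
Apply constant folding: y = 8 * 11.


8 * 11 = 88 at compile time
Optimized: y = 88


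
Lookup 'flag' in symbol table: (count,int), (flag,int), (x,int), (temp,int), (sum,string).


Lookup 'flag' → type int


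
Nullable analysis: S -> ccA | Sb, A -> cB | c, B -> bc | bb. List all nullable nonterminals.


A nonterminal is nullable iff some alternative derives ε (directly, or every symbol in it is nullable)
Nullable: {}


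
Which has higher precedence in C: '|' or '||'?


'|' is bitwise OR (level 3); '||' is logical OR (level 1)
Higher level binds tighter
'|' has higher precedence than '||'


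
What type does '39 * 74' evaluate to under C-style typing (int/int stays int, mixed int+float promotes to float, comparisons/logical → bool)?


Operand types: int * int
Rule: mixed int/float promotes to float; int/int stays int
Result type: int


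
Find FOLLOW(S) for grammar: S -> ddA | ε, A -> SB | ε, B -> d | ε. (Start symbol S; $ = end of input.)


$ ∈ FOLLOW(S). For each A -> αBβ: add FIRST(β)\{ε} to FOLLOW(B); if β nullable, add FOLLOW(A).
FOLLOW(S) = {$, d}


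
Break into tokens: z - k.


Scan left to right, longest-match per lexeme
Tokens: ID(z), OP(-), ID(k)


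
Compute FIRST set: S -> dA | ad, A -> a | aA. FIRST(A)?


Per alternative of A: FIRST(a) = {a}; FIRST(aA) = {a}
FIRST(A) = {a}


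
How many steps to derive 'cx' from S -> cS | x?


Derivation: S => cS => cx
Steps: 2


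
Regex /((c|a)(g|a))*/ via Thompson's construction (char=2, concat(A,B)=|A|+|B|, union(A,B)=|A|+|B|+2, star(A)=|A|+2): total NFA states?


Syntax tree has 4 char leaf(s), 2 union(s), 1 star(s)
chars contribute 4×2 = 8; each union adds +2; each star adds +2
Total: 8 + 4 + 2 = 14 states


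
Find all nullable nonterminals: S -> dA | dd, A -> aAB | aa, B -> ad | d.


A nonterminal is nullable iff some alternative derives ε (directly, or every symbol in it is nullable)
Nullable: {}


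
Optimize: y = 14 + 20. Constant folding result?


14 + 20 = 34 at compile time
Optimized: y = 34


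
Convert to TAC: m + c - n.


Break into single-operator statements:
t1 = m + c
t2 = t1 - n


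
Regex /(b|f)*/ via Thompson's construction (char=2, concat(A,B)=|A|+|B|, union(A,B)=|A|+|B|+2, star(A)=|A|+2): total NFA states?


Syntax tree has 2 char leaf(s), 1 union(s), 1 star(s)
chars contribute 2×2 = 4; each union adds +2; each star adds +2
Total: 4 + 2 + 2 = 8 states


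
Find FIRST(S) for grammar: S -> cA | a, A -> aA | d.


Per alternative of S: FIRST(cA) = {c}; FIRST(a) = {a}
FIRST(S) = {a, c}


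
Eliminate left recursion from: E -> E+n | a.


Left-recursive alternatives: E+n; non-recursive: a
Introduce E': E -> aE', E' -> +nE' | ε


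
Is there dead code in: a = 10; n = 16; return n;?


a is assigned but never read
Dead: 'a = 10'


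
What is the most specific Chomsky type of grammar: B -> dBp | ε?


Single nonterminal LHS, but d^n p^n is not regular
Classification: Type 2 (Context-Free)


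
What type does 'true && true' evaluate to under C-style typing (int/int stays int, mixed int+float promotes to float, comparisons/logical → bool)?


Operand types: bool && bool
Rule: logical operators take bool operands and yield bool
Result type: bool


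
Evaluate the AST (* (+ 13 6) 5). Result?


Evaluate inner: (+ 13 6) = 19
Evaluate root: (* 19 5) = 95
Result: 95


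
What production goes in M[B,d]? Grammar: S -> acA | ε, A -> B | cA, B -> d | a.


For [B, d]: 'd' ∈ FIRST(d)
Entry: B -> d


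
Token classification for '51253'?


Pattern: digits only
Type: INTEGER_LITERAL


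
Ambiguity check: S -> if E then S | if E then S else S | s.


dangling else: 'if E then if E then s else s' parses two ways
Ambiguous


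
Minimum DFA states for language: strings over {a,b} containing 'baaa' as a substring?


KMP-style automaton: 4 progress states + 1 absorbing accept = 5
Minimal DFA: 5 states


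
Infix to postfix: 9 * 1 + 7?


Left to right (same or higher precedence on left)
Postfix: 9 1 * 7 +


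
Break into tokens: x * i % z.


Scan left to right, longest-match per lexeme
Tokens: ID(x), OP(*), ID(i), OP(%), ID(z)


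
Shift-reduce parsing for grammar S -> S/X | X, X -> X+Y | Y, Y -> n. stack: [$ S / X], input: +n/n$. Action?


'+' can extend X; shift to build X -> X+Y
Action: shift


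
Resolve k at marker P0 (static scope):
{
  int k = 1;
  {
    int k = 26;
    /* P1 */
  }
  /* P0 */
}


k declared in the same block as P0
k = 1


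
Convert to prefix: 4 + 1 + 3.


left-to-right (same/higher precedence on left): tree is (+ (+ 4 1) 3)
Prefix: + + 4 1 3


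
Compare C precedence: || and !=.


'!=' is equality (level 6); '||' is logical OR (level 1)
Higher level binds tighter
'!=' has higher precedence than '||'


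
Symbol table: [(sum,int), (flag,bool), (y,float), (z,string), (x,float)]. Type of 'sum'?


Lookup 'sum' → type int


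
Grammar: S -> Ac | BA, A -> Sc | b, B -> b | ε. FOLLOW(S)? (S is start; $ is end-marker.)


$ ∈ FOLLOW(S). For each A -> αBβ: add FIRST(β)\{ε} to FOLLOW(B); if β nullable, add FOLLOW(A).
FOLLOW(S) = {$, c}


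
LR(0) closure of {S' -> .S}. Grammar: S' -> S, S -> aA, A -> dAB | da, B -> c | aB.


Start: S' -> .S
For each item with dot before a nonterminal B, add B -> .γ for every B-production
Closure: [S' -> .S, S -> .aA]


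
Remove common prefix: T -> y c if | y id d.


Common prefix: 'y'
Factored: T -> y T', T' -> c if | id d


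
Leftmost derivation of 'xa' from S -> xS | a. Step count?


Derivation: S => xS => xa
Steps: 2


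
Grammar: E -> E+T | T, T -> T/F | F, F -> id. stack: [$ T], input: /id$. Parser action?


shift '/' to continue T -> T/F
Action: shift


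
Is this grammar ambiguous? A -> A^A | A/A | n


'n^n/n' has two parse trees (no precedence encoded between ^ and /)
Ambiguous


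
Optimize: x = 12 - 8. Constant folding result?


12 - 8 = 4 at compile time
Optimized: x = 4


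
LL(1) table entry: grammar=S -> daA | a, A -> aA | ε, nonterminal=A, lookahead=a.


For [A, a]: 'a' ∈ FIRST(aA)
Entry: A -> aA


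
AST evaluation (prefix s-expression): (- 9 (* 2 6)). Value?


Evaluate inner: (* 2 6) = 12
Evaluate root: (- 9 12) = -3
Result: -3


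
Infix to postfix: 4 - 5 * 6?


* has higher precedence, evaluate 5*6 first
Postfix: 4 5 6 * -


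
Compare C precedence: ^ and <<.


'<<' is shift (level 8); '^' is bitwise XOR (level 4)
Higher level binds tighter
'<<' has higher precedence than '^'


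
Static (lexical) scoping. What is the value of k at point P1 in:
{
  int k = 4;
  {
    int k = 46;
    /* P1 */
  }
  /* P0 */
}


k declared in the same block as P1
k = 46


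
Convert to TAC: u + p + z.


Break into single-operator statements:
t1 = u + p
t2 = t1 + z


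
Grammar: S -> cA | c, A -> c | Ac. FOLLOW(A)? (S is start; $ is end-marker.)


$ ∈ FOLLOW(S). For each A -> αBβ: add FIRST(β)\{ε} to FOLLOW(B); if β nullable, add FOLLOW(A).
FOLLOW(A) = {$, c}


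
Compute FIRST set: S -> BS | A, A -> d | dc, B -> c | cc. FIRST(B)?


Per alternative of B: FIRST(c) = {c}; FIRST(cc) = {c}
FIRST(B) = {c}


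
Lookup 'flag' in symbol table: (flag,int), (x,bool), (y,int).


Lookup 'flag' → type int


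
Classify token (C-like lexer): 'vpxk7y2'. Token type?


Pattern: letter/underscore followed by alphanumerics, not a keyword
Type: IDENTIFIER


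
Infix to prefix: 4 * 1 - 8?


left-to-right (same/higher precedence on left): tree is (- (* 4 1) 8)
Prefix: - * 4 1 8


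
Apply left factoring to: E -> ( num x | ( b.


Common prefix: '('
Factored: E -> ( E', E' -> num x | b


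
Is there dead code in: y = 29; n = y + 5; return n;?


y is read by n's definition; n is returned
No dead code


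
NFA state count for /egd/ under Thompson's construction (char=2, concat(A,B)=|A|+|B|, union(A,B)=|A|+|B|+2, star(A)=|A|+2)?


Syntax tree has 3 char leaf(s), 0 union(s), 0 star(s)
chars contribute 3×2 = 6; each union adds +2; each star adds +2
Total: 6 + 0 + 0 = 6 states


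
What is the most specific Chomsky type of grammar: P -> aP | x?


Right-linear: every RHS is a terminal or a terminal followed by one nonterminal
Classification: Type 3 (Regular)


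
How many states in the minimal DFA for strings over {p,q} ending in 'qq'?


Track the longest suffix of input matching a prefix of 'qq': 3 classes (prefixes of length 0..2)
Minimal DFA: 3 states


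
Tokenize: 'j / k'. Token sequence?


Scan left to right, longest-match per lexeme
Tokens: ID(j), OP(/), ID(k)


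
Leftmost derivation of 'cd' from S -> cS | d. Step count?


Derivation: S => cS => cd
Steps: 2


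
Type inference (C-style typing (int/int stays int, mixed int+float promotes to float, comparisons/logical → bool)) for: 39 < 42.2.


Operand types: int < float
Rule: comparison yields bool
Result type: bool


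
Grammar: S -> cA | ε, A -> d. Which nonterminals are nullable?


A nonterminal is nullable iff some alternative derives ε (directly, or every symbol in it is nullable)
Nullable: {S}


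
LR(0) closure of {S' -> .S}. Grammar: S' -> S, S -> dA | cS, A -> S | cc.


Start: S' -> .S
For each item with dot before a nonterminal B, add B -> .γ for every B-production
Closure: [S' -> .S, S -> .dA, S -> .cS]


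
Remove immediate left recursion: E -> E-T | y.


Left-recursive alternatives: E-T; non-recursive: y
Introduce E': E -> yE', E' -> -TE' | ε


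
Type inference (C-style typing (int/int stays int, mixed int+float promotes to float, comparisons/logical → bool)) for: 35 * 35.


Operand types: int * int
Rule: mixed int/float promotes to float; int/int stays int
Result type: int


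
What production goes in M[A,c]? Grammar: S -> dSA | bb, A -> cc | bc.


For [A, c]: 'c' ∈ FIRST(cc)
Entry: A -> cc


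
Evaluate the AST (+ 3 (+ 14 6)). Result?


Evaluate inner: (+ 14 6) = 20
Evaluate root: (+ 3 20) = 23
Result: 23


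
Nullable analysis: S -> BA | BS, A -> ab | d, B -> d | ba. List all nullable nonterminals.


A nonterminal is nullable iff some alternative derives ε (directly, or every symbol in it is nullable)
Nullable: {}


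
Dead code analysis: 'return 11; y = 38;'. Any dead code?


statement follows a return and is unreachable
Dead: 'y = 38'


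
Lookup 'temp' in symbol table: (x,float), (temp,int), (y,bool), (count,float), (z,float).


Lookup 'temp' → type int


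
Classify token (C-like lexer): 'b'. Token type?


Pattern: letter/underscore followed by alphanumerics, not a keyword
Type: IDENTIFIER


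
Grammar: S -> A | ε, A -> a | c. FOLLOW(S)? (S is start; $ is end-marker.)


$ ∈ FOLLOW(S). For each A -> αBβ: add FIRST(β)\{ε} to FOLLOW(B); if β nullable, add FOLLOW(A).
FOLLOW(S) = {$}


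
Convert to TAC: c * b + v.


Break into single-operator statements:
t1 = c * b
t2 = t1 + v


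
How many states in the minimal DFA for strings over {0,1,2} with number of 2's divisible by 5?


Track (count of 2) mod 5: states 0..4, accept at 0
Minimal DFA: 5 states


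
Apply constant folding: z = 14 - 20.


14 - 20 = -6 at compile time
Optimized: z = -6


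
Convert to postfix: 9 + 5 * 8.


* has higher precedence, evaluate 5*8 first
Postfix: 9 5 8 * +


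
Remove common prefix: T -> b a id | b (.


Common prefix: 'b'
Factored: T -> b T', T' -> a id | (


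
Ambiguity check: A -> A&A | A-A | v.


'v&v-v' has two parse trees (no precedence encoded between & and -)
Ambiguous


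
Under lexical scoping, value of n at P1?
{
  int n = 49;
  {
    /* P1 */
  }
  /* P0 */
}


P1's block does not declare n; resolves to the enclosing declaration at depth 0
n = 49


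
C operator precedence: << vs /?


'/' is multiplicative (level 10); '<<' is shift (level 8)
Higher level binds tighter
'/' has higher precedence than '<<'


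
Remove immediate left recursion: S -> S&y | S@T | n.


Left-recursive alternatives: S&y, S@T; non-recursive: n
Introduce S': S -> nS', S' -> &yS' | @TS' | ε


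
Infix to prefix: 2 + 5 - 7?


left-to-right (same/higher precedence on left): tree is (- (+ 2 5) 7)
Prefix: - + 2 5 7


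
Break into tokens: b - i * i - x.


Scan left to right, longest-match per lexeme
Tokens: ID(b), OP(-), ID(i), OP(*), ID(i), OP(-), ID(x)


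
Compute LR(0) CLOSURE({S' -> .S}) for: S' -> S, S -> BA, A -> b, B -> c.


Start: S' -> .S
For each item with dot before a nonterminal B, add B -> .γ for every B-production
Closure: [S' -> .S, S -> .BA, B -> .c]


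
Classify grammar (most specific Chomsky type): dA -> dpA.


LHS has context (more than one symbol) and |LHS| ≤ |RHS|
Classification: Type 1 (Context-Sensitive)


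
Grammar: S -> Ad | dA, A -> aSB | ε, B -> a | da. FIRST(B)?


Per alternative of B: FIRST(a) = {a}; FIRST(da) = {d}
FIRST(B) = {a, d}


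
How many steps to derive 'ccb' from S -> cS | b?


Derivation: S => cS => ccS => ccb
Steps: 3


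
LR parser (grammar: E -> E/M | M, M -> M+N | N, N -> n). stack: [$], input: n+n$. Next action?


no handle on stack; shift 'n'
Action: shift


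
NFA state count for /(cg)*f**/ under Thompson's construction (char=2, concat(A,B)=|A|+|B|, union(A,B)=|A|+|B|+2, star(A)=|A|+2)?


Syntax tree has 3 char leaf(s), 0 union(s), 3 star(s)
chars contribute 3×2 = 6; each union adds +2; each star adds +2
Total: 6 + 0 + 6 = 12 states


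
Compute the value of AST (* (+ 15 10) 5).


Evaluate inner: (+ 15 10) = 25
Evaluate root: (* 25 5) = 125
Result: 125


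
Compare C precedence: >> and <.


'>>' is shift (level 8); '<' is relational (level 7)
Higher level binds tighter
'>>' has higher precedence than '<'


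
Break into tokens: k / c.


Scan left to right, longest-match per lexeme
Tokens: ID(k), OP(/), ID(c)


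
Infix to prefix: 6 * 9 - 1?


left-to-right (same/higher precedence on left): tree is (- (* 6 9) 1)
Prefix: - * 6 9 1


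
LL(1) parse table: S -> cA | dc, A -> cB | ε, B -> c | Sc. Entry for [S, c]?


For [S, c]: 'c' ∈ FIRST(cA)
Entry: S -> cA


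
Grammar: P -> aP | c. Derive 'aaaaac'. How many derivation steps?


Derivation: P => aP => aaP => aaaP => aaaaP => aaaaaP => aaaaac
Steps: 6


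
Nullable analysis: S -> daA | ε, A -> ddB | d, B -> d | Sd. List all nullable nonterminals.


A nonterminal is nullable iff some alternative derives ε (directly, or every symbol in it is nullable)
Nullable: {S}


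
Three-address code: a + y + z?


Break into single-operator statements:
t1 = a + y
t2 = t1 + z


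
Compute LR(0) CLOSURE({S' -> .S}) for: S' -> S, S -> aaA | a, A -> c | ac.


Start: S' -> .S
For each item with dot before a nonterminal B, add B -> .γ for every B-production
Closure: [S' -> .S, S -> .aaA, S -> .a]


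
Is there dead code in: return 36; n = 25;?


statement follows a return and is unreachable
Dead: 'n = 25'


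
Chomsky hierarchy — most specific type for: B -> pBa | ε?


Single nonterminal LHS, but p^n a^n is not regular
Classification: Type 2 (Context-Free)


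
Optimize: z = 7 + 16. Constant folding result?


7 + 16 = 23 at compile time
Optimized: z = 23


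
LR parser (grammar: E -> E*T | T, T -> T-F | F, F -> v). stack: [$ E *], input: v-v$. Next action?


no handle ('E*' is not any RHS); shift 'v'
Action: shift


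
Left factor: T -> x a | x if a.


Common prefix: 'x'
Factored: T -> x T', T' -> a | if a
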